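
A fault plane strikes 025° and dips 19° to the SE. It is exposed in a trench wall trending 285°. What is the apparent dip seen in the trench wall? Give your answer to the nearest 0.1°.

Angle between strike (025°) and section (285°): β = 80°.
tan α = tan 19° × sin 80° = 0.3443 × 0.9848 = 0.3391
apparent dip = arctan 0.3391 = 18.73°

18.7°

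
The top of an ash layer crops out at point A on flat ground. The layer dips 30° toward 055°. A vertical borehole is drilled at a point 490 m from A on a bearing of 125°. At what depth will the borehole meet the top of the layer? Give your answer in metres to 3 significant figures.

The hole lies 70° from the dip direction, so the down-dip offset is 490 × cos 70° = 167.59 m.
Depth = down-dip offset × tan(dip) = 167.59 × tan 30° = 167.59 × 0.5774
Depth = 96.76 m

96.8 m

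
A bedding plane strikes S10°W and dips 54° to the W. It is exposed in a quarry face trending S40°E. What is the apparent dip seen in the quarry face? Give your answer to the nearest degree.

The strike is S10°W and the section trends S40°E; the acute angle between them is β = 50°.
tan α = tan 54° × sin 50° = 1.3764 × 0.7660 = 1.0544
α = arctan(1.0544) = 46.52°

47°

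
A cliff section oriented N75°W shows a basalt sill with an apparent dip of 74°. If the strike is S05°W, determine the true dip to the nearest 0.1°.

The section is 80° from the strike.
tan(true dip) = tan 74° / sin 80° = 3.5412
δ = arctan(3.5412) = 74.23°

74.2°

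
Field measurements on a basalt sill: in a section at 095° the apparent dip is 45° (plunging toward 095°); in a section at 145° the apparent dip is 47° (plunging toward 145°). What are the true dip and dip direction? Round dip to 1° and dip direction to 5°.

Represent each trace as a vector plunging at its apparent dip toward its trend (east-north-up frame): v₁ = (0.704, -0.062, -0.707), v₂ = (0.391, -0.559, -0.731).
Cross product v₁ × v₂ gives the pole to the plane: n ∝ (0.350, -0.239, 0.369).
Dip δ = arctan(|n_h|/n_z) = arctan(0.424/0.369) = 48.9°.
Dip direction = azimuth of (n_x, n_y) = atan2(0.350, -0.239) = 124°.

true dip 49°, dip direction 125°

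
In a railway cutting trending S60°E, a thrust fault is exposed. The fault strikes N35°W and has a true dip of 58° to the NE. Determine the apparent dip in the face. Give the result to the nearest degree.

34°

The strike is N35°W and the section trends S60°E; the acute angle between them is β = 25°.
tan(apparent dip) = tan 58° · sin 25° = 0.6763
α = arctan(0.6763) = 34.07°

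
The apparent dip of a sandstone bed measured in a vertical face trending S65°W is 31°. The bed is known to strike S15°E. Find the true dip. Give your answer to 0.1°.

31.4°

The section is 80° from the strike.
tan δ = tan α / sin β = tan 31° / sin 80° = 0.6009 / 0.9848 = 0.6101
true dip = arctan 0.6101 = 31.39°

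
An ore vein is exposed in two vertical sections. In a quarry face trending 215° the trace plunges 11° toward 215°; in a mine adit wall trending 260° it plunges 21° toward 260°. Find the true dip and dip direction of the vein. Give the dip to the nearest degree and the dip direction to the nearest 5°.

true dip 22°, dip direction 275°

Represent each trace as a vector plunging at its apparent dip toward its trend (east-north-up frame): v₁ = (-0.563, -0.804, -0.191), v₂ = (-0.919, -0.162, -0.358).
Cross product v₁ × v₂ gives the pole to the plane: n ∝ (-0.257, 0.026, 0.648).
Dip δ = arctan(|n_h|/n_z) = arctan(0.259/0.648) = 21.8°.
Dip direction = atan2(-0.257, 0.026) = 276° (azimuth of n's horizontal projection).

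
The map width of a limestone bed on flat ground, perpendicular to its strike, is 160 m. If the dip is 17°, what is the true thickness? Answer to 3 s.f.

True thickness t = w · sin(dip) = 160 × sin 17°
t = 160 × 0.2924 = 46.779 m

46.8 m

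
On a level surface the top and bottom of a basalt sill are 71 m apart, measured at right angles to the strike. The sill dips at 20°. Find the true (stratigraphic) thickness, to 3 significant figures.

24.3 m

True thickness t = w · sin(dip) = 71 × sin 20°
t = 71 × 0.3420 = 24.283 m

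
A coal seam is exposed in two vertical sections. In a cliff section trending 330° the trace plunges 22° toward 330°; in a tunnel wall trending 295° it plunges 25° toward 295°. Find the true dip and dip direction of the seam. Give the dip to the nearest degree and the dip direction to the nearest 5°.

Represent each trace as a vector plunging at its apparent dip toward its trend (east-north-up frame): v₁ = (-0.464, 0.803, -0.375), v₂ = (-0.821, 0.383, -0.423).
n = v₁ × v₂ = (-0.196, 0.112, 0.482) (taken with n_z > 0).
True dip = arccos(n_z / |n|) = arccos(0.9058) = 25.1°.
Dip direction = atan2(-0.196, 0.112) = 300° (azimuth of n's horizontal projection).

true dip 25°, dip direction 300°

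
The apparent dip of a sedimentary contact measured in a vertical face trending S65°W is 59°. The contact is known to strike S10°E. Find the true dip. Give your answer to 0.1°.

β = acute angle between strike S10°E and section S65°W = 75°.
tan δ = tan α / sin β = tan 59° / sin 75° = 1.6643 / 0.9659 = 1.7230
true dip = arctan 1.7230 = 59.87°

59.9°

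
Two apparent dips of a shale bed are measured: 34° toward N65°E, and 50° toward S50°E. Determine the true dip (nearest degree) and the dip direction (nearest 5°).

true dip 50°, dip direction 120°

The two traces are lines in the plane: v₁ = (sin 65°·cos 34°, cos 65°·cos 34°, −sin 34°), v₂ = (sin 130°·cos 50°, cos 130°·cos 50°, −sin 50°).
Cross product v₁ × v₂ gives the pole to the plane: n ∝ (0.499, -0.300, 0.483).
tan δ = √(n_x²+n_y²)/n_z = 0.583/0.483, so δ = 50.3°.
Dip direction = azimuth of (n_x, n_y) = atan2(0.499, -0.300) = 121°.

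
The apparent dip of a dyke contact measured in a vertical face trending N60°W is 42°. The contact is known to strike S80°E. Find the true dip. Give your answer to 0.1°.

69.2°

The section is 20° from the strike.
tan(true dip) = tan 42° / sin 20° = 2.6326
δ = arctan(2.6326) = 69.20°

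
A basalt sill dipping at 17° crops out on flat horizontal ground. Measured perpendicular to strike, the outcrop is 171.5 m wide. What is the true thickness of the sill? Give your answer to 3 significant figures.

True thickness t = w · sin(dip) = 171.5 × sin 17°
t = 171.5 × 0.2924 = 50.142 m

50.1 m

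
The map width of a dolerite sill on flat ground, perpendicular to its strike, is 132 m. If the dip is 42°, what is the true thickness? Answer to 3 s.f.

88.3 m

True thickness t = w · sin(dip) = 132 × sin 42°
t = 132 × 0.6691 = 88.325 m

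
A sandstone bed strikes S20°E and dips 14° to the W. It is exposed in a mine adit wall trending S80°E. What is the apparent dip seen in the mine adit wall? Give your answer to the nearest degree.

12°

The strike is S20°E and the section trends S80°E; the acute angle between them is β = 60°.
tan α = tan 14° × sin 60° = 0.2493 × 0.8660 = 0.2159
apparent dip = arctan 0.2159 = 12.18°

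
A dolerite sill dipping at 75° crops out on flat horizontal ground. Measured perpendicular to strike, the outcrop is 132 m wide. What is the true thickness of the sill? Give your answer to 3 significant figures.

128 m

True thickness t = w · sin(dip) = 132 × sin 75°
t = 132 × 0.9659 = 127.502 m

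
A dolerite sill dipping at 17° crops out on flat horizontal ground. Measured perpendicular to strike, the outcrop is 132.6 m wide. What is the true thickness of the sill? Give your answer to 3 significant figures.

38.8 m

True thickness t = w · sin(dip) = 132.6 × sin 17°
t = 132.6 × 0.2924 = 38.768 m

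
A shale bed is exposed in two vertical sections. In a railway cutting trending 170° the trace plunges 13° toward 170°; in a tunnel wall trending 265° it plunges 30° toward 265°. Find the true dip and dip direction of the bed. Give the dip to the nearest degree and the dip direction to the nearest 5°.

true dip 33°, dip direction 240°

Represent each trace as a vector plunging at its apparent dip toward its trend (east-north-up frame): v₁ = (0.169, -0.960, -0.225), v₂ = (-0.863, -0.075, -0.500).
n = v₁ × v₂ = (-0.463, -0.279, 0.841) (taken with n_z > 0).
Dip δ = arctan(|n_h|/n_z) = arctan(0.540/0.841) = 32.7°.
Dip direction = atan2(-0.463, -0.279) = 239° (azimuth of n's horizontal projection).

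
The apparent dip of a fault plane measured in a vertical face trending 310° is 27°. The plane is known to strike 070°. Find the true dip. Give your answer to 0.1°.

β = acute angle between strike 070° and section 310° = 60°.
tan(true dip) = tan 27° / sin 60° = 0.5883
true dip = arctan 0.5883 = 30.47°

30.5°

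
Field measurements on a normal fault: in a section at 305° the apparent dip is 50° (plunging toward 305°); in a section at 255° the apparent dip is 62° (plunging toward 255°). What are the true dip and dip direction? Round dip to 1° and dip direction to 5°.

The two traces are lines in the plane: v₁ = (sin 305°·cos 50°, cos 305°·cos 50°, −sin 50°), v₂ = (sin 255°·cos 62°, cos 255°·cos 62°, −sin 62°).
The plane normal is n = v₁ × v₂ ∝ (-0.419, -0.118, 0.231).
True dip = arccos(n_z / |n|) = arccos(0.4694) = 62.0°.
Dip direction = atan2(-0.419, -0.118) = 254° (azimuth of n's horizontal projection).

true dip 62°, dip direction 255°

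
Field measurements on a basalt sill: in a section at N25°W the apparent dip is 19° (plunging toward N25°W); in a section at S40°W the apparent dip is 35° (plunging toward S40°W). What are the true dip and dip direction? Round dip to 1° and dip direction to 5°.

true dip 45°, dip direction 265°

Represent each trace as a vector plunging at its apparent dip toward its trend (east-north-up frame): v₁ = (-0.400, 0.857, -0.326), v₂ = (-0.527, -0.628, -0.574).
Cross product v₁ × v₂ gives the pole to the plane: n ∝ (-0.696, -0.058, 0.702).
tan δ = √(n_x²+n_y²)/n_z = 0.698/0.702, so δ = 44.8°.
The horizontal component of n points toward azimuth atan2(n_x, n_y) = 265°, the dip direction.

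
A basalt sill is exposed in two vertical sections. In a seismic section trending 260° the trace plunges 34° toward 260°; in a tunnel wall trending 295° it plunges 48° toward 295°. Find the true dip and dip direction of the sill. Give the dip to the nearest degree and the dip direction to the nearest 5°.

true dip 50°, dip direction 315°

Each apparent-dip line lies in the plane. As unit vectors (x east, y north, z up), v₁ plunges 34°→260° and v₂ plunges 48°→295°.
Cross product v₁ × v₂ gives the pole to the plane: n ∝ (-0.265, 0.268, 0.318).
True dip = arccos(n_z / |n|) = arccos(0.6453) = 49.8°.
The horizontal component of n points toward azimuth atan2(n_x, n_y) = 315°, the dip direction.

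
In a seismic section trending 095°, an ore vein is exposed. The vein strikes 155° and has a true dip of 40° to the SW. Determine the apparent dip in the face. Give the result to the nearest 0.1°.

36.0°

The strike is 155° and the section trends 095°; the acute angle between them is β = 60°.
tan α = tan 40° × sin 60° = 0.8391 × 0.8660 = 0.7267
α = arctan(0.7267) = 36.01°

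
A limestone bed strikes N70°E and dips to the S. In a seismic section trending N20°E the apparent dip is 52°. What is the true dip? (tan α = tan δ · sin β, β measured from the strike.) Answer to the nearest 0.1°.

59.1°

The section is 50° from the strike.
tan δ = tan α / sin β = tan 52° / sin 50° = 1.2799 / 0.7660 = 1.6708
true dip = arctan 1.6708 = 59.10°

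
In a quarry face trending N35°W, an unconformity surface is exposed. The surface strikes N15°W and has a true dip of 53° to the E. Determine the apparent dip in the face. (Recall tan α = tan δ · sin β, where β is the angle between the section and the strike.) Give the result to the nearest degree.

24°

The strike is N15°W and the section trends N35°W; the acute angle between them is β = 20°.
tan α = tan 53° × sin 20° = 1.3270 × 0.3420 = 0.4539
α = arctan(0.4539) = 24.41°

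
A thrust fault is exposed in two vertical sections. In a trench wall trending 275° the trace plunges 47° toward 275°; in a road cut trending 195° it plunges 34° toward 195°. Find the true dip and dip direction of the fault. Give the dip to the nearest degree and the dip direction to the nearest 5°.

true dip 50°, dip direction 250°

The two traces are lines in the plane: v₁ = (sin 275°·cos 47°, cos 275°·cos 47°, −sin 47°), v₂ = (sin 195°·cos 34°, cos 195°·cos 34°, −sin 34°).
Cross product v₁ × v₂ gives the pole to the plane: n ∝ (-0.619, -0.223, 0.557).
tan δ = √(n_x²+n_y²)/n_z = 0.658/0.557, so δ = 49.8°.
Dip direction = atan2(-0.619, -0.223) = 250° (azimuth of n's horizontal projection).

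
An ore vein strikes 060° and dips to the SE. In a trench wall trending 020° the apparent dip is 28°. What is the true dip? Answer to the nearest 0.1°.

39.6°

β = acute angle between strike 060° and section 020° = 40°.
tan(true dip) = tan 28° / sin 40° = 0.8272
δ = arctan(0.8272) = 39.60°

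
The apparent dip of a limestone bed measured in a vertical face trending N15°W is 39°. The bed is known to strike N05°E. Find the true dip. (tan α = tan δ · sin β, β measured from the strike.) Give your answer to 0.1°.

67.1°

The section is 20° from the strike.
tan δ = tan α / sin β = tan 39° / sin 20° = 0.8098 / 0.3420 = 2.3677
true dip = arctan 2.3677 = 67.10°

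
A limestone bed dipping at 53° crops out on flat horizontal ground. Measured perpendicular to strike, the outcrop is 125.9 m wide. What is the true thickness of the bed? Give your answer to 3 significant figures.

True thickness t = w · sin(dip) = 125.9 × sin 53°
t = 125.9 × 0.7986 = 100.548 m

101 m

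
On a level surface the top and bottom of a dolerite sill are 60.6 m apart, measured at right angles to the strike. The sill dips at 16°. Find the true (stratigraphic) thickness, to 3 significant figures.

16.7 m

True thickness t = w · sin(dip) = 60.6 × sin 16°
t = 60.6 × 0.2756 = 16.704 m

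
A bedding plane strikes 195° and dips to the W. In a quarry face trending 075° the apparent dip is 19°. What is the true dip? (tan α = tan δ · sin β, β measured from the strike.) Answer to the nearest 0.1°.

21.7°

The section is 60° from the strike.
tan(true dip) = tan 19° / sin 60° = 0.3976
true dip = arctan 0.3976 = 21.68°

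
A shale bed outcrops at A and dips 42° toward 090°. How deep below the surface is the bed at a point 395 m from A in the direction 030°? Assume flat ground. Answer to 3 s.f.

178 m

The hole lies 60° from the dip direction, so the down-dip offset is 395 × cos 60° = 197.50 m.
Depth = down-dip offset × tan(dip) = 197.50 × tan 42° = 197.50 × 0.9004
Depth = 177.83 m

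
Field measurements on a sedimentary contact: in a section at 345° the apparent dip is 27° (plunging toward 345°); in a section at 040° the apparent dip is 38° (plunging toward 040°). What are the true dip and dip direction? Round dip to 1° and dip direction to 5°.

Each apparent-dip line lies in the plane. As unit vectors (x east, y north, z up), v₁ plunges 27°→345° and v₂ plunges 38°→040°.
The plane normal is n = v₁ × v₂ ∝ (0.256, 0.372, 0.575).
True dip = arccos(n_z / |n|) = arccos(0.7866) = 38.1°.
The horizontal component of n points toward azimuth atan2(n_x, n_y) = 35°, the dip direction.

true dip 38°, dip direction 035°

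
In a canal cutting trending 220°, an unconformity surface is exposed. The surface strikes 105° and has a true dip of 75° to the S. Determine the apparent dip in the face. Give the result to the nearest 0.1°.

Angle between strike (105°) and section (220°): β = 65°.
tan(apparent dip) = tan 75° · sin 65° = 3.3824
apparent dip = arctan 3.3824 = 73.53°

73.5°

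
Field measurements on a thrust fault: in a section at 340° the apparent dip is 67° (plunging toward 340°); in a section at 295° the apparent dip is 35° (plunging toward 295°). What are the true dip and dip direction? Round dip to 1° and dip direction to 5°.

true dip 70°, dip direction 010°

The two traces are lines in the plane: v₁ = (sin 340°·cos 67°, cos 340°·cos 67°, −sin 67°), v₂ = (sin 295°·cos 35°, cos 295°·cos 35°, −sin 35°).
n = v₁ × v₂ = (0.108, 0.607, 0.226) (taken with n_z > 0).
True dip = arccos(n_z / |n|) = arccos(0.3447) = 69.8°.
Dip direction = atan2(0.108, 0.607) = 10° (azimuth of n's horizontal projection).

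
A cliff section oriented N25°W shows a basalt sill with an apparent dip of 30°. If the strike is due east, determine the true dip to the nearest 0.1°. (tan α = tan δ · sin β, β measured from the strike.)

β = acute angle between strike due east and section N25°W = 65°.
tan δ = tan α / sin β = tan 30° / sin 65° = 0.5774 / 0.9063 = 0.6370
δ = arctan(0.6370) = 32.50°

32.5°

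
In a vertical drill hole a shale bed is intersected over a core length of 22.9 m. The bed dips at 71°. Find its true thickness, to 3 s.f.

7.46 m

True thickness t = h · cos(dip) = 22.9 × cos 71°
t = 22.9 × 0.3256 = 7.456 m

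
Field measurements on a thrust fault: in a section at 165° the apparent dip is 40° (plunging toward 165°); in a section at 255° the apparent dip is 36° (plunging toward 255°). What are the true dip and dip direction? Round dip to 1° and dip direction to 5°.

true dip 48°, dip direction 205°

The two traces are lines in the plane: v₁ = (sin 165°·cos 40°, cos 165°·cos 40°, −sin 40°), v₂ = (sin 255°·cos 36°, cos 255°·cos 36°, −sin 36°).
n = v₁ × v₂ = (-0.300, -0.619, 0.620) (taken with n_z > 0).
tan δ = √(n_x²+n_y²)/n_z = 0.688/0.620, so δ = 48.0°.
Dip direction = azimuth of (n_x, n_y) = atan2(-0.300, -0.619) = 206°.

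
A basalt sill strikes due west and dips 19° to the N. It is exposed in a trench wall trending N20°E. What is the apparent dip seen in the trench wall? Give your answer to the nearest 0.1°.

17.9°

The section lies 70° from the strike.
tan(apparent dip) = tan 19° · sin 70° = 0.3236
α = arctan(0.3236) = 17.93°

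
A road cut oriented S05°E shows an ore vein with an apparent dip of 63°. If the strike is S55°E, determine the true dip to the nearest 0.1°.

β = acute angle between strike S55°E and section S05°E = 50°.
tan(true dip) = tan 63° / sin 50° = 2.5620
true dip = arctan 2.5620 = 68.68°

68.7°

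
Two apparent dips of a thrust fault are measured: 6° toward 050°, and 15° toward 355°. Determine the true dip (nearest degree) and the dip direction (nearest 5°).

Represent each trace as a vector plunging at its apparent dip toward its trend (east-north-up frame): v₁ = (0.762, 0.639, -0.105), v₂ = (-0.084, 0.962, -0.259).
Cross product v₁ × v₂ gives the pole to the plane: n ∝ (-0.065, 0.206, 0.787).
Dip δ = arctan(|n_h|/n_z) = arctan(0.216/0.787) = 15.3°.
The horizontal component of n points toward azimuth atan2(n_x, n_y) = 343°, the dip direction.

true dip 15°, dip direction 345°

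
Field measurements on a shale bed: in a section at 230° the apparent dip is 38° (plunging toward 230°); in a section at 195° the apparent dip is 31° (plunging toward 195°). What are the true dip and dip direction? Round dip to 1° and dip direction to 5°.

Represent each trace as a vector plunging at its apparent dip toward its trend (east-north-up frame): v₁ = (-0.604, -0.507, -0.616), v₂ = (-0.222, -0.828, -0.515).
n = v₁ × v₂ = (-0.249, -0.174, 0.387) (taken with n_z > 0).
Dip δ = arctan(|n_h|/n_z) = arctan(0.304/0.387) = 38.1°.
Dip direction = azimuth of (n_x, n_y) = atan2(-0.249, -0.174) = 235°.

true dip 38°, dip direction 235°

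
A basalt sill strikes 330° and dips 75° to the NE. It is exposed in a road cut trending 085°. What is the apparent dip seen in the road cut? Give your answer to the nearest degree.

Angle between strike (330°) and section (085°): β = 65°.
tan(apparent dip) = tan 75° · sin 65° = 3.3824
α = arctan(3.3824) = 73.53°

74°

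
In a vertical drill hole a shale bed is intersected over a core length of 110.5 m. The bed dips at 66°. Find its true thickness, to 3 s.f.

44.9 m

True thickness t = h · cos(dip) = 110.5 × cos 66°
t = 110.5 × 0.4067 = 44.944 m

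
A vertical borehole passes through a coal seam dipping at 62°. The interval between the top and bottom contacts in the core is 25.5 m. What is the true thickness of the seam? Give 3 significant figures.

True thickness t = h · cos(dip) = 25.5 × cos 62°
t = 25.5 × 0.4695 = 11.972 m

12.0 m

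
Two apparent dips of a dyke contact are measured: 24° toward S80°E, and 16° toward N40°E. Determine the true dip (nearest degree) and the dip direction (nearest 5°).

true dip 24°, dip direction 090°

The two traces are lines in the plane: v₁ = (sin 100°·cos 24°, cos 100°·cos 24°, −sin 24°), v₂ = (sin 40°·cos 16°, cos 40°·cos 16°, −sin 16°).
Cross product v₁ × v₂ gives the pole to the plane: n ∝ (0.343, -0.003, 0.761).
tan δ = √(n_x²+n_y²)/n_z = 0.343/0.761, so δ = 24.3°.
Dip direction = azimuth of (n_x, n_y) = atan2(0.343, -0.003) = 91°.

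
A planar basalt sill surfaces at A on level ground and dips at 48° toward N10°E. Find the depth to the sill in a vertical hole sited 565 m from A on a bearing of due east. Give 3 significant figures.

The hole lies 80° from the dip direction, so the down-dip offset is 565 × cos 80° = 98.11 m.
Depth = down-dip offset × tan(dip) = 98.11 × tan 48° = 98.11 × 1.1106
Depth = 108.96 m

109 m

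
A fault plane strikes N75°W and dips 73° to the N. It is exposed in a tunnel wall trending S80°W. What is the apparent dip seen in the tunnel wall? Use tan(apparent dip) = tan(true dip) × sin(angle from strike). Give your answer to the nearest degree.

54°

Angle between strike (N75°W) and section (S80°W): β = 25°.
tan(apparent dip) = tan 73° · sin 25° = 1.3823
α = arctan(1.3823) = 54.12°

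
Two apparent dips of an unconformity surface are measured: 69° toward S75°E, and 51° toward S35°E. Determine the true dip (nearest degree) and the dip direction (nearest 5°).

The two traces are lines in the plane: v₁ = (sin 105°·cos 69°, cos 105°·cos 69°, −sin 69°), v₂ = (sin 145°·cos 51°, cos 145°·cos 51°, −sin 51°).
n = v₁ × v₂ = (0.409, 0.068, 0.145) (taken with n_z > 0).
Dip δ = arctan(|n_h|/n_z) = arctan(0.415/0.145) = 70.7°.
Dip direction = azimuth of (n_x, n_y) = atan2(0.409, 0.068) = 81°.

true dip 71°, dip direction 080°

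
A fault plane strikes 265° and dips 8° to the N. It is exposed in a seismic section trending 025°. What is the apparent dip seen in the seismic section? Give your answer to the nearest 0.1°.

6.9°

Angle between strike (265°) and section (025°): β = 60°.
tan(apparent dip) = tan 8° · sin 60° = 0.1217
apparent dip = arctan 0.1217 = 6.94°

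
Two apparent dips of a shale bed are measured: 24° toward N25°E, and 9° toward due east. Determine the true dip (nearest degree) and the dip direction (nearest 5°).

true dip 24°, dip direction 020°

Represent each trace as a vector plunging at its apparent dip toward its trend (east-north-up frame): v₁ = (0.386, 0.828, -0.407), v₂ = (0.988, 0.000, -0.156).
n = v₁ × v₂ = (0.130, 0.341, 0.818) (taken with n_z > 0).
Dip δ = arctan(|n_h|/n_z) = arctan(0.365/0.818) = 24.1°.
The horizontal component of n points toward azimuth atan2(n_x, n_y) = 21°, the dip direction.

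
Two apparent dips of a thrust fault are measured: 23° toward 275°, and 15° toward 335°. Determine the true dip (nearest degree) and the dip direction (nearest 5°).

true dip 23°, dip direction 285°

The two traces are lines in the plane: v₁ = (sin 275°·cos 23°, cos 275°·cos 23°, −sin 23°), v₂ = (sin 335°·cos 15°, cos 335°·cos 15°, −sin 15°).
The plane normal is n = v₁ × v₂ ∝ (-0.321, 0.078, 0.770).
tan δ = √(n_x²+n_y²)/n_z = 0.331/0.770, so δ = 23.2°.
Dip direction = azimuth of (n_x, n_y) = atan2(-0.321, 0.078) = 284°.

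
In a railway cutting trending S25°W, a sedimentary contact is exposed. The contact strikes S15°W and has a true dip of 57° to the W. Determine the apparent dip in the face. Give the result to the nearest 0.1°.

The strike is S15°W and the section trends S25°W; the acute angle between them is β = 10°.
tan α = tan 57° × sin 10° = 1.5399 × 0.1736 = 0.2674
α = arctan(0.2674) = 14.97°

15.0°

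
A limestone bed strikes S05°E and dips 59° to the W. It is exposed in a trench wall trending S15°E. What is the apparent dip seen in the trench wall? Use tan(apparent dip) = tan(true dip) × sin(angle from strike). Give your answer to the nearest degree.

16°

The strike is S05°E and the section trends S15°E; the acute angle between them is β = 10°.
tan(apparent dip) = tan 59° · sin 10° = 0.2890
apparent dip = arctan 0.2890 = 16.12°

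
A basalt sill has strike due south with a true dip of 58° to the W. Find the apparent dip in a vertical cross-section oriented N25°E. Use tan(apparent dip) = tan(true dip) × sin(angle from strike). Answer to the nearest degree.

The section lies 25° from the strike.
tan(apparent dip) = tan 58° · sin 25° = 0.6763
apparent dip = arctan 0.6763 = 34.07°

34°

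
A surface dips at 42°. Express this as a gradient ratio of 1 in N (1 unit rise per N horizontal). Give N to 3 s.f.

1 : N means tan θ = 1/N, so N = 1/tan 42° = 1/0.9004

1 in 1.11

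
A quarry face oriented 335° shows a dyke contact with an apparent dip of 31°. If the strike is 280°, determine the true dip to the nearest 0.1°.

β = acute angle between strike 280° and section 335° = 55°.
tan δ = tan α / sin β = tan 31° / sin 55° = 0.6009 / 0.8192 = 0.7335
δ = arctan(0.7335) = 36.26°

36.3°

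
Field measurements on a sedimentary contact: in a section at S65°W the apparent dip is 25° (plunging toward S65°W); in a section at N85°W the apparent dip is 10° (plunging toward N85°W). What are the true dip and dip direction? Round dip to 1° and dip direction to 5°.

true dip 33°, dip direction 200°

Each apparent-dip line lies in the plane. As unit vectors (x east, y north, z up), v₁ plunges 25°→S65°W and v₂ plunges 10°→N85°W.
Cross product v₁ × v₂ gives the pole to the plane: n ∝ (-0.103, -0.272, 0.446).
tan δ = √(n_x²+n_y²)/n_z = 0.291/0.446, so δ = 33.1°.
Dip direction = azimuth of (n_x, n_y) = atan2(-0.103, -0.272) = 201°.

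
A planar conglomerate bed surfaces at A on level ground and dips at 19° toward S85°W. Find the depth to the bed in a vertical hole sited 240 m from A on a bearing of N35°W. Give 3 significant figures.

41.3 m

The hole lies 60° from the dip direction, so the down-dip offset is 240 × cos 60° = 120.00 m.
Depth = down-dip offset × tan(dip) = 120.00 × tan 19° = 120.00 × 0.3443
Depth = 41.32 m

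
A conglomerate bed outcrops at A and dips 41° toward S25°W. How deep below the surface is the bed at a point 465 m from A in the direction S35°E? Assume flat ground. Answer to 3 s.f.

202 m

The hole lies 60° from the dip direction, so the down-dip offset is 465 × cos 60° = 232.50 m.
Depth = down-dip offset × tan(dip) = 232.50 × tan 41° = 232.50 × 0.8693
Depth = 202.11 m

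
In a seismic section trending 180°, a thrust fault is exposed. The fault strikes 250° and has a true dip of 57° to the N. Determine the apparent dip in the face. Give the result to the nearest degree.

55°

The strike is 250° and the section trends 180°; the acute angle between them is β = 70°.
tan α = tan 57° × sin 70° = 1.5399 × 0.9397 = 1.4470
apparent dip = arctan 1.4470 = 55.35°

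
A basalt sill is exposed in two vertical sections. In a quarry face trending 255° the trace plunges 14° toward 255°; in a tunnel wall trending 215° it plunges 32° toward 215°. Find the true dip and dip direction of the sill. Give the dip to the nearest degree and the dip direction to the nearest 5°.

The two traces are lines in the plane: v₁ = (sin 255°·cos 14°, cos 255°·cos 14°, −sin 14°), v₂ = (sin 215°·cos 32°, cos 215°·cos 32°, −sin 32°).
n = v₁ × v₂ = (-0.035, -0.379, 0.529) (taken with n_z > 0).
Dip δ = arctan(|n_h|/n_z) = arctan(0.381/0.529) = 35.7°.
Dip direction = atan2(-0.035, -0.379) = 185° (azimuth of n's horizontal projection).

true dip 36°, dip direction 185°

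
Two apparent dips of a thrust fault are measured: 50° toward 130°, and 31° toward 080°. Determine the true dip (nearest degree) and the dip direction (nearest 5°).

Represent each trace as a vector plunging at its apparent dip toward its trend (east-north-up frame): v₁ = (0.492, -0.413, -0.766), v₂ = (0.844, 0.149, -0.515).
n = v₁ × v₂ = (0.327, -0.393, 0.422) (taken with n_z > 0).
True dip = arccos(n_z / |n|) = arccos(0.6367) = 50.5°.
Dip direction = azimuth of (n_x, n_y) = atan2(0.327, -0.393) = 140°.

true dip 50°, dip direction 140°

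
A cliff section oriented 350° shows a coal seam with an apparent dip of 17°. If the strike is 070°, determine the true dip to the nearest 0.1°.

β = acute angle between strike 070° and section 350° = 80°.
tan δ = tan α / sin β = tan 17° / sin 80° = 0.3057 / 0.9848 = 0.3104
true dip = arctan 0.3104 = 17.25°

17.2°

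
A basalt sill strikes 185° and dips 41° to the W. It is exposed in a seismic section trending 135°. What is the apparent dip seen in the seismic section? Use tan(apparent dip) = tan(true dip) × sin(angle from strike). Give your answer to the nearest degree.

The strike is 185° and the section trends 135°; the acute angle between them is β = 50°.
tan α = tan 41° × sin 50° = 0.8693 × 0.7660 = 0.6659
α = arctan(0.6659) = 33.66°

34°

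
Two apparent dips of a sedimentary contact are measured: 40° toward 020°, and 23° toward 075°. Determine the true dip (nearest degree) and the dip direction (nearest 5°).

true dip 40°, dip direction 015°

The two traces are lines in the plane: v₁ = (sin 20°·cos 40°, cos 20°·cos 40°, −sin 40°), v₂ = (sin 75°·cos 23°, cos 75°·cos 23°, −sin 23°).
Cross product v₁ × v₂ gives the pole to the plane: n ∝ (0.128, 0.469, 0.578).
Dip δ = arctan(|n_h|/n_z) = arctan(0.486/0.578) = 40.1°.
Dip direction = atan2(0.128, 0.469) = 15° (azimuth of n's horizontal projection).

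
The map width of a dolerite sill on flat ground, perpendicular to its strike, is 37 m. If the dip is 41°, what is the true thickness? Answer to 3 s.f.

24.3 m

True thickness t = w · sin(dip) = 37 × sin 41°
t = 37 × 0.6561 = 24.274 m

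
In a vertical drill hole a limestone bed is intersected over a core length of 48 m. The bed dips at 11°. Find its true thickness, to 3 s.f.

47.1 m

True thickness t = h · cos(dip) = 48 × cos 11°
t = 48 × 0.9816 = 47.118 m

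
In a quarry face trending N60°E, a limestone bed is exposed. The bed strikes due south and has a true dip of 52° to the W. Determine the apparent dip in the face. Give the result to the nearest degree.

The section lies 60° from the strike.
tan(apparent dip) = tan 52° · sin 60° = 1.1085
apparent dip = arctan 1.1085 = 47.94°

48°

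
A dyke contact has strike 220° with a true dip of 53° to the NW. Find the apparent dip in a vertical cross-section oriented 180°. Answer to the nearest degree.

Angle between strike (220°) and section (180°): β = 40°.
tan(apparent dip) = tan 53° · sin 40° = 0.8530
α = arctan(0.8530) = 40.46°

40°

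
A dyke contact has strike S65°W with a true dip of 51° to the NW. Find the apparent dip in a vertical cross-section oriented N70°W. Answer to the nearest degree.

Angle between strike (S65°W) and section (N70°W): β = 45°.
tan α = tan 51° × sin 45° = 1.2349 × 0.7071 = 0.8732
apparent dip = arctan 0.8732 = 41.13°

41°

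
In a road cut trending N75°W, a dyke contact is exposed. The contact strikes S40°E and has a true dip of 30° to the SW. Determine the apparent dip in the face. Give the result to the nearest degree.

18°

Angle between strike (S40°E) and section (N75°W): β = 35°.
tan α = tan 30° × sin 35° = 0.5774 × 0.5736 = 0.3312
α = arctan(0.3312) = 18.32°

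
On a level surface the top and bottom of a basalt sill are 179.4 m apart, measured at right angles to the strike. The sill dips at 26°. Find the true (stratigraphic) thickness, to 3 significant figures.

True thickness t = w · sin(dip) = 179.4 × sin 26°
t = 179.4 × 0.4384 = 78.644 m

78.6 m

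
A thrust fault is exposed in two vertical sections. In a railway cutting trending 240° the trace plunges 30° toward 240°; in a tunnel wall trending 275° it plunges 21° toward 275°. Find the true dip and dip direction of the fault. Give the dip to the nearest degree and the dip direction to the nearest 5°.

true dip 31°, dip direction 225°

Each apparent-dip line lies in the plane. As unit vectors (x east, y north, z up), v₁ plunges 30°→240° and v₂ plunges 21°→275°.
Cross product v₁ × v₂ gives the pole to the plane: n ∝ (-0.196, -0.196, 0.464).
True dip = arccos(n_z / |n|) = arccos(0.8583) = 30.9°.
Dip direction = azimuth of (n_x, n_y) = atan2(-0.196, -0.196) = 225°.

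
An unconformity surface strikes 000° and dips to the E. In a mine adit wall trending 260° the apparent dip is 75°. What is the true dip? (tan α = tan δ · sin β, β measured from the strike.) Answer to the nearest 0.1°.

75.2°

The section is 80° from the strike.
tan δ = tan α / sin β = tan 75° / sin 80° = 3.7321 / 0.9848 = 3.7896
true dip = arctan 3.7896 = 75.22°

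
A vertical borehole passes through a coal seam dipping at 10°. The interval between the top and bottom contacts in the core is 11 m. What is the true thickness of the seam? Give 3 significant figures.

10.8 m

True thickness t = h · cos(dip) = 11 × cos 10°
t = 11 × 0.9848 = 10.833 m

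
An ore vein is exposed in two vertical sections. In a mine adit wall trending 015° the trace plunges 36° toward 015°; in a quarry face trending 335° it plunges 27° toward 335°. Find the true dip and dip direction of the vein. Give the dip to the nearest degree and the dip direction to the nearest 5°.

The two traces are lines in the plane: v₁ = (sin 15°·cos 36°, cos 15°·cos 36°, −sin 36°), v₂ = (sin 335°·cos 27°, cos 335°·cos 27°, −sin 27°).
The plane normal is n = v₁ × v₂ ∝ (0.120, 0.316, 0.463).
Dip δ = arctan(|n_h|/n_z) = arctan(0.338/0.463) = 36.1°.
The horizontal component of n points toward azimuth atan2(n_x, n_y) = 21°, the dip direction.

true dip 36°, dip direction 020°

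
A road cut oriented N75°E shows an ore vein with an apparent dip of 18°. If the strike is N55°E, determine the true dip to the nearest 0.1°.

43.5°

The section is 20° from the strike.
tan(true dip) = tan 18° / sin 20° = 0.9500
true dip = arctan 0.9500 = 43.53°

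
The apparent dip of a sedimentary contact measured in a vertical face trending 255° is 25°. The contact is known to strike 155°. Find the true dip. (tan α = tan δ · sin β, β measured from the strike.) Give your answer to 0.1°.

25.3°

The section is 80° from the strike.
tan δ = tan α / sin β = tan 25° / sin 80° = 0.4663 / 0.9848 = 0.4735
δ = arctan(0.4735) = 25.34°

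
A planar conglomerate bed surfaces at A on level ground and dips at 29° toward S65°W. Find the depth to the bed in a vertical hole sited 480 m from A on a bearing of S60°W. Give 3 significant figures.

The hole lies 5° from the dip direction, so the down-dip offset is 480 × cos 5° = 478.17 m.
Depth = down-dip offset × tan(dip) = 478.17 × tan 29° = 478.17 × 0.5543
Depth = 265.06 m

265 m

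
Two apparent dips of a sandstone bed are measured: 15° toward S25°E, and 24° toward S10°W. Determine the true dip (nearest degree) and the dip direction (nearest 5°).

Represent each trace as a vector plunging at its apparent dip toward its trend (east-north-up frame): v₁ = (0.408, -0.875, -0.259), v₂ = (-0.159, -0.900, -0.407).
n = v₁ × v₂ = (-0.123, -0.207, 0.506) (taken with n_z > 0).
tan δ = √(n_x²+n_y²)/n_z = 0.241/0.506, so δ = 25.5°.
Dip direction = atan2(-0.123, -0.207) = 211° (azimuth of n's horizontal projection).

true dip 25°, dip direction 210°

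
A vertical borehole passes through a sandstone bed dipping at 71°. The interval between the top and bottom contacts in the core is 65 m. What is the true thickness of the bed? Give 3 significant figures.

True thickness t = h · cos(dip) = 65 × cos 71°
t = 65 × 0.3256 = 21.162 m

21.2 m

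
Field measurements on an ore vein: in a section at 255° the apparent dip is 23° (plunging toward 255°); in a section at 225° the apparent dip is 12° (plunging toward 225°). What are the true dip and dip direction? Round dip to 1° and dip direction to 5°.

true dip 28°, dip direction 290°

The two traces are lines in the plane: v₁ = (sin 255°·cos 23°, cos 255°·cos 23°, −sin 23°), v₂ = (sin 225°·cos 12°, cos 225°·cos 12°, −sin 12°).
n = v₁ × v₂ = (-0.221, 0.085, 0.450) (taken with n_z > 0).
tan δ = √(n_x²+n_y²)/n_z = 0.237/0.450, so δ = 27.7°.
The horizontal component of n points toward azimuth atan2(n_x, n_y) = 291°, the dip direction.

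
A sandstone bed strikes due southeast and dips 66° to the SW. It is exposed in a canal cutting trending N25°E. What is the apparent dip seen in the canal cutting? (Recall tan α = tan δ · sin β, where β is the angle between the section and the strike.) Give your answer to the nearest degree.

The section lies 70° from the strike.
tan α = tan 66° × sin 70° = 2.2460 × 0.9397 = 2.1106
apparent dip = arctan 2.1106 = 64.65°

65°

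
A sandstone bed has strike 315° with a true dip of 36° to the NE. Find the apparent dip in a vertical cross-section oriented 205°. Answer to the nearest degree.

34°

The section lies 70° from the strike.
tan α = tan 36° × sin 70° = 0.7265 × 0.9397 = 0.6827
α = arctan(0.6827) = 34.32°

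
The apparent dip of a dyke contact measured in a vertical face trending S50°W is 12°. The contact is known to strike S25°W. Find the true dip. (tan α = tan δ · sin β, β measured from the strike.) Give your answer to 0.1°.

The section is 25° from the strike.
tan(true dip) = tan 12° / sin 25° = 0.5030
true dip = arctan 0.5030 = 26.70°

26.7°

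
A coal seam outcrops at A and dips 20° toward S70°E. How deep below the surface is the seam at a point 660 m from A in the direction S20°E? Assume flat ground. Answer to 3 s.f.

154 m

The hole lies 50° from the dip direction, so the down-dip offset is 660 × cos 50° = 424.24 m.
Depth = down-dip offset × tan(dip) = 424.24 × tan 20° = 424.24 × 0.3640
Depth = 154.41 m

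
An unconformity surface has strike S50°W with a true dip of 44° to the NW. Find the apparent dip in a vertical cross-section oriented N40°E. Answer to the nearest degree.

The section lies 10° from the strike.
tan α = tan 44° × sin 10° = 0.9657 × 0.1736 = 0.1677
apparent dip = arctan 0.1677 = 9.52°

10°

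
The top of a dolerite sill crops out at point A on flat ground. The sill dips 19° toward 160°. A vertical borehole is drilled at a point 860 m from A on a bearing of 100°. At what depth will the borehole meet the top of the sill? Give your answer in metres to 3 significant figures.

148 m

The hole lies 60° from the dip direction, so the down-dip offset is 860 × cos 60° = 430.00 m.
Depth = down-dip offset × tan(dip) = 430.00 × tan 19° = 430.00 × 0.3443
Depth = 148.06 m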